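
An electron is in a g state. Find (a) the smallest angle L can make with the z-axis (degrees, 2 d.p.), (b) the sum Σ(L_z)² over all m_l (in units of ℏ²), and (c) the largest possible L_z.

For a g orbital, l = 4.
cos θ_min = 4/√20, so θ_min ≈ 26.57°.
Σ m_l² = 60, so Σ(L_z)² = 60 ℏ².
L_z,max = lℏ = 4ℏ.

θ_min ≈ 26.57°; Σ(L_z)² = 60 ℏ²; L_z,max = 4ℏ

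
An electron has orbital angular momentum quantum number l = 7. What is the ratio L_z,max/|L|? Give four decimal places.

L_z,max/|L| = 0.9354

|L| = 2√14 ℏ ≈ 7.4833ℏ, while L_z,max = lℏ = 7ℏ.
L_z,max/|L| = 7/√56 = 0.9354.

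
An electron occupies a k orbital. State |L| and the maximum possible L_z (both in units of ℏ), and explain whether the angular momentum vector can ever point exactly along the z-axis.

No: L_z,max = 7ℏ < |L| = 2√14 ℏ ≈ 7.483ℏ

For a k orbital, l = 7.
|L| = 2√14 ℏ ≈ 7.4833ℏ, while L_z,max = lℏ = 7ℏ.
Since |L| > L_z,max, the vector can never point exactly along z; the closest it comes is θ_min = arccos(7/√56) ≈ 20.7°.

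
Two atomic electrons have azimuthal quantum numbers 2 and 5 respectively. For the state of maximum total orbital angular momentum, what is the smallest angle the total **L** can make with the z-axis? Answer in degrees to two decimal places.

θ_min ≈ 20.70°

By the triangle rule, |l₁ − l₂| ≤ L ≤ l₁ + l₂.
L ∈ {3, 4, 5, 6, 7}.
The maximum is L = 7, with |L_tot| = ℏ√(7·8) = 2√14 ℏ.
The minimum angle with z is arccos(7/√56) ≈ 20.70°.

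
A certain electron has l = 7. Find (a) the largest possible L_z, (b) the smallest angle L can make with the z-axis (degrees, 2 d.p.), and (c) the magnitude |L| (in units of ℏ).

L_z,max = lℏ = 7ℏ.
cos θ_min = 7/√56, so θ_min ≈ 20.70°.
|L| = ℏ√(7·8) = 2√14 ℏ ≈ 7.483ℏ.

L_z,max = 7ℏ; θ_min ≈ 20.70°; |L| = 2√14 ℏ ≈ 7.483ℏ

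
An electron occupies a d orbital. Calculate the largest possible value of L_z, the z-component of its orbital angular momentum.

L_z,max = 2ℏ

A d state has l = 2.
L_z = m_l ℏ with m_l ∈ {−2, …, 2}; the maximum is m_l = 2.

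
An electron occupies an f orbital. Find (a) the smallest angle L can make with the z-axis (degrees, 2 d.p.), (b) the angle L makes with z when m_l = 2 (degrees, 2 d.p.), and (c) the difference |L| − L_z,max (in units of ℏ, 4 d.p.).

An f state has l = 3.
cos θ_min = 3/√12, so θ_min ≈ 30.00°.
For m_l = 2: cos θ = 2/√12, θ ≈ 54.74°.
|L| − L_z,max = (2√3 − 3)ℏ ≈ 0.4641ℏ.

θ_min ≈ 30.00°; θ(m_l=2) ≈ 54.74°; |L|−L_z,max ≈ 0.4641ℏ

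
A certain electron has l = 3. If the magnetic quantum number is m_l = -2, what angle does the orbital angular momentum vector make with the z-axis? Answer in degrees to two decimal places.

θ ≈ 125.26°

|L| = ℏ√(l(l+1)) = 2√3 ℏ.
L_z = m_l ℏ = −2ℏ.
cos θ = L_z/|L| = -2/√12, so θ ≈ 125.26°.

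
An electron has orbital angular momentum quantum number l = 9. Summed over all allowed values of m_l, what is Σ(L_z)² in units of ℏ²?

Σ(L_z)² = 570 ℏ²

The allowed m_l values are -9, -8, -7, -6, -5, -4, -3, -2, -1, 0, 1, 2, 3, 4, 5, 6, 7, 8, 9.
Σ m_l² = l(l+1)(2l+1)/3 = 9·10·19/3 = 570.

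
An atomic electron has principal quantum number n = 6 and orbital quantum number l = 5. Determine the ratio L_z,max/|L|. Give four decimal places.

|L| = √30 ℏ ≈ 5.4772ℏ, while L_z,max = lℏ = 5ℏ.
L_z,max/|L| = 5/√30 = 0.9129.

L_z,max/|L| = 0.9129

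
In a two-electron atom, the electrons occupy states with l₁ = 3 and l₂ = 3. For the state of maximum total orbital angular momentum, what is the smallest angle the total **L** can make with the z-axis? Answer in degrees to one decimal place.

θ_min ≈ 22.2°

L runs from |3 − 3| = 0 to 3 + 3 = 6.
Allowed values: L = 0, 1, 2, 3, 4, 5, 6.
The maximum is L = 6, with |L_tot| = ℏ√(6·7) = √42 ℏ.
The minimum angle with z is arccos(6/√42) ≈ 22.2°.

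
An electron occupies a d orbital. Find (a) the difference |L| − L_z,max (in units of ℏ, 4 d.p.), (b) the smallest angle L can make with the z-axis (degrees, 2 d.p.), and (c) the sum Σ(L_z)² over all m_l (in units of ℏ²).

The letter d corresponds to l = 2.
|L| − L_z,max = (√6 − 2)ℏ ≈ 0.4495ℏ.
cos θ_min = 2/√6, so θ_min ≈ 35.26°.
Σ m_l² = 10, so Σ(L_z)² = 10 ℏ².

|L|−L_z,max ≈ 0.4495ℏ; θ_min ≈ 35.26°; Σ(L_z)² = 10 ℏ²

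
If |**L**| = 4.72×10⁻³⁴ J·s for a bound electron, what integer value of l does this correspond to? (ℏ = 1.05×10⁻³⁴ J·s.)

Dividing by ℏ: |L|/ℏ ≈ 4.495.
Set l(l+1) = 20.21; the integer solution is l = 4.

l = 4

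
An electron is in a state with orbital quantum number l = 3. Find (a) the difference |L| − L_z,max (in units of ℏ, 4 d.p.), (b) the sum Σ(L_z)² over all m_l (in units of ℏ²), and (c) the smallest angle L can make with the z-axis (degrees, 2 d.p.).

|L|−L_z,max ≈ 0.4641ℏ; Σ(L_z)² = 28 ℏ²; θ_min ≈ 30.00°

|L| − L_z,max = (2√3 − 3)ℏ ≈ 0.4641ℏ.
Σ m_l² = 28, so Σ(L_z)² = 28 ℏ².
cos θ_min = 3/√12, so θ_min ≈ 30.00°.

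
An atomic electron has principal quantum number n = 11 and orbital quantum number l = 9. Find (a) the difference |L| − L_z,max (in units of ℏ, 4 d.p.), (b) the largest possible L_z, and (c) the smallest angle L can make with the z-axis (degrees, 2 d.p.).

|L| − L_z,max = (3√10 − 9)ℏ ≈ 0.4868ℏ.
L_z,max = lℏ = 9ℏ.
cos θ_min = 9/√90, so θ_min ≈ 18.43°.

|L|−L_z,max ≈ 0.4868ℏ; L_z,max = 9ℏ; θ_min ≈ 18.43°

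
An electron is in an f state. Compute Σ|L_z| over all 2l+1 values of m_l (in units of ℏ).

Σ|L_z| = 12 ℏ

For an f orbital, l = 3.
m_l ∈ {-3, -2, -1, 0, 1, 2, 3}.
Σ|m_l| = l(l+1) = 12.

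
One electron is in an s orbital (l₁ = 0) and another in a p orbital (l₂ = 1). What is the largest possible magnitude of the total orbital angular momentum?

By the triangle rule, |l₁ − l₂| ≤ L ≤ l₁ + l₂.
L ∈ {1}.
The largest magnitude corresponds to L = 1: |L_tot| = ℏ√(1·2) = √2 ℏ.

|L_tot|_max = √2 ℏ ≈ 1.414ℏ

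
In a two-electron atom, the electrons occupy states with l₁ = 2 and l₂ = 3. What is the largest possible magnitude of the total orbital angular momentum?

By the triangle rule, |l₁ − l₂| ≤ L ≤ l₁ + l₂.
L ∈ {1, 2, 3, 4, 5}.
The largest magnitude corresponds to L = 5: |L_tot| = ℏ√(5·6) = √30 ℏ.

|L_tot|_max = √30 ℏ ≈ 5.477ℏ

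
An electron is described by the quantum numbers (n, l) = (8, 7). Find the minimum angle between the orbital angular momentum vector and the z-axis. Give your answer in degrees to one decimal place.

|L| = ℏ√(l(l+1)) = 2√14 ℏ.
The smallest angle corresponds to the largest L_z, i.e. m_l = l = 7, giving L_z = 7ℏ.
cos θ_min = 7/√56, so θ_min ≈ 20.7°.

θ_min ≈ 20.7°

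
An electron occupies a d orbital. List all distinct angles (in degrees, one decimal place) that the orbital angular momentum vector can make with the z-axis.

The letter d corresponds to l = 2.
|L| = √(l(l+1)) ℏ = √6 ℏ.
cos θ = m_l/√6 for each m_l ∈ {-2, -1, 0, 1, 2}.

θ ∈ {35.3°, 65.9°, 90.0°, 114.1°, 144.7°}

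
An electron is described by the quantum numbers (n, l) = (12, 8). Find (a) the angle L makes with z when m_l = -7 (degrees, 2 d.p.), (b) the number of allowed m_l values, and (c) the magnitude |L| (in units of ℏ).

θ(m_l=-7) ≈ 145.58°; 17 values; |L| = 6√2 ℏ ≈ 8.485ℏ

For m_l = -7: cos θ = -7/√72, θ ≈ 145.58°.
There are 2l+1 = 17 values of m_l.
|L| = ℏ√(8·9) = 6√2 ℏ ≈ 8.485ℏ.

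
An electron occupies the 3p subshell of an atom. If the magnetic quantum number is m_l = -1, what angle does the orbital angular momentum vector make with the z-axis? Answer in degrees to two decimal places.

3p means n = 3, l = 1.
|L|² = l(l+1)ℏ² = 2ℏ², so |L| = √2 ℏ.
L_z = m_l ℏ = −1ℏ.
cos θ = L_z/|L| = -1/√2, so θ ≈ 135.00°.

θ ≈ 135.00°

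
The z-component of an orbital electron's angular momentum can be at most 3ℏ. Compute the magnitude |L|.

|L| = 2√3 ℏ ≈ 3.464ℏ

The maximum L_z equals lℏ, giving l = 3.
|L| = √(l(l+1)) ℏ = 2√3 ℏ.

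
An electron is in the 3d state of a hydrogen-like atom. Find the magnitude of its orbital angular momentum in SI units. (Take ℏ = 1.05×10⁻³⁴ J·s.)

The 3d subshell has l = 2.
|L| = ℏ√(l(l+1)) = ℏ√(2·3) = √6 ℏ
Numerically, |L| = 2.449 × (1.05×10⁻³⁴ J·s) = 2.57×10⁻³⁴ J·s.

|L| = 2.57×10⁻³⁴ J·s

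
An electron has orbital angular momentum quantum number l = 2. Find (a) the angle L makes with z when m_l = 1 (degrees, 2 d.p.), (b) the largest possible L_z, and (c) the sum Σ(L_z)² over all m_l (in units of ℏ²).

For m_l = 1: cos θ = 1/√6, θ ≈ 65.91°.
L_z,max = lℏ = 2ℏ.
Σ m_l² = 10, so Σ(L_z)² = 10 ℏ².

θ(m_l=1) ≈ 65.91°; L_z,max = 2ℏ; Σ(L_z)² = 10 ℏ²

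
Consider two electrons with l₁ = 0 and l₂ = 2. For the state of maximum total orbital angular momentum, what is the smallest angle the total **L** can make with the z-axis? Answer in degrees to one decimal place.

Angular momentum addition gives L = |l₁ − l₂|, …, l₁ + l₂.
L ∈ {2}.
The maximum is L = 2, with |L_tot| = ℏ√(2·3) = √6 ℏ.
The minimum angle with z is arccos(2/√6) ≈ 35.3°.

θ_min ≈ 35.3°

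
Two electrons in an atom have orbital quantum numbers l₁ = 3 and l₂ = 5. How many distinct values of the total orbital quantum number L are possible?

L runs from |3 − 5| = 2 to 3 + 5 = 8.
So L can be 2, 3, 4, 5, 6, 7, 8.
That is 7 values.

7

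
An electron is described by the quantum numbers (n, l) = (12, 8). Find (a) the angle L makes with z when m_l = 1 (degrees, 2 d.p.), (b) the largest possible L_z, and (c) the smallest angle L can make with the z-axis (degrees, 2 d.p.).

θ(m_l=1) ≈ 83.23°; L_z,max = 8ℏ; θ_min ≈ 19.47°

For m_l = 1: cos θ = 1/√72, θ ≈ 83.23°.
L_z,max = lℏ = 8ℏ.
cos θ_min = 8/√72, so θ_min ≈ 19.47°.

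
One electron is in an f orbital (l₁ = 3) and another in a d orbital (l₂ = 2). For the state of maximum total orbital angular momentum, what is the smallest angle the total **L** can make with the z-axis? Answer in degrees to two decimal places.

θ_min ≈ 24.09°

By the triangle rule, |l₁ − l₂| ≤ L ≤ l₁ + l₂.
L ∈ {1, 2, 3, 4, 5}.
The maximum is L = 5, with |L_tot| = ℏ√(5·6) = √30 ℏ.
The minimum angle with z is arccos(5/√30) ≈ 24.09°.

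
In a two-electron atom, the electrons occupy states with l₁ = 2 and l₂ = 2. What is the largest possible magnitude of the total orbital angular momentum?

|L_tot|_max = 2√5 ℏ ≈ 4.472ℏ

By the triangle rule, |l₁ − l₂| ≤ L ≤ l₁ + l₂.
L ∈ {0, 1, 2, 3, 4}.
The largest magnitude corresponds to L = 4: |L_tot| = ℏ√(4·5) = 2√5 ℏ.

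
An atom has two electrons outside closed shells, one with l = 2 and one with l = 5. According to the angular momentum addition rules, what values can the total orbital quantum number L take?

L = 3, 4, 5, 6, 7

The total orbital quantum number L ranges from |l₁ − l₂| to l₁ + l₂ in integer steps.
L ∈ {3, 4, 5, 6, 7}.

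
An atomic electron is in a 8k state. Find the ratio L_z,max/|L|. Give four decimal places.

The 8k subshell has l = 7.
|L| = 2√14 ℏ ≈ 7.4833ℏ, while L_z,max = lℏ = 7ℏ.
L_z,max/|L| = 7/√56 = 0.9354.

L_z,max/|L| = 0.9354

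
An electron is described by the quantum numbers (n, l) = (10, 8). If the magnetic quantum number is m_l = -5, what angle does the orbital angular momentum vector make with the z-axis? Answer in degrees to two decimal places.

θ ≈ 126.10°

|L|² = l(l+1)ℏ² = 72ℏ², so |L| = 6√2 ℏ.
L_z = m_l ℏ = −5ℏ.
cos θ = L_z/|L| = -5/√72, so θ ≈ 126.10°.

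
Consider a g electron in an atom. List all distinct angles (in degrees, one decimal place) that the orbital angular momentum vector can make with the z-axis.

θ ∈ {26.6°, 47.9°, 63.4°, 77.1°, 90.0°, 102.9°, 116.6°, 132.1°, 153.4°}

A g state has l = 4.
|L| = √(l(l+1)) ℏ = 2√5 ℏ.
cos θ = m_l/√20 for each m_l ∈ {-4, -3, -2, -1, 0, 1, 2, 3, 4}.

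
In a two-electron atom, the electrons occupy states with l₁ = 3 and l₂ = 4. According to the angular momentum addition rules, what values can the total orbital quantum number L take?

By the triangle rule, |l₁ − l₂| ≤ L ≤ l₁ + l₂.
L ∈ {1, 2, 3, 4, 5, 6, 7}.

L = 1, 2, 3, 4, 5, 6, 7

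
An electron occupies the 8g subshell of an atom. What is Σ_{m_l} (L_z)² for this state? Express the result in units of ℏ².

8g means n = 8, l = 4.
The allowed m_l values are -4, -3, -2, -1, 0, 1, 2, 3, 4.
Σ m_l² = l(l+1)(2l+1)/3 = 4·5·9/3 = 60.

Σ(L_z)² = 60 ℏ²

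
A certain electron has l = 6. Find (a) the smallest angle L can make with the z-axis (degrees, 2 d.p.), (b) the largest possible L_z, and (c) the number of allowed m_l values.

θ_min ≈ 22.21°; L_z,max = 6ℏ; 13 values

cos θ_min = 6/√42, so θ_min ≈ 22.21°.
L_z,max = lℏ = 6ℏ.
There are 2l+1 = 13 values of m_l.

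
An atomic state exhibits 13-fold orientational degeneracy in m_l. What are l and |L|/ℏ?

13 = 2l + 1, so l = (13−1)/2 = 6.
|L| = ℏ√(l(l+1)) = ℏ√(6·7) = √42 ℏ.

l = 6, |L| = √42 ℏ ≈ 6.481ℏ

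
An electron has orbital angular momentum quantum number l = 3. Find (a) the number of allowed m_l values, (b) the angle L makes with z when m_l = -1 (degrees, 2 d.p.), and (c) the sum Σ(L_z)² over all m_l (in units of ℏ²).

There are 2l+1 = 7 values of m_l.
For m_l = -1: cos θ = -1/√12, θ ≈ 106.78°.
Σ m_l² = 28, so Σ(L_z)² = 28 ℏ².

7 values; θ(m_l=-1) ≈ 106.78°; Σ(L_z)² = 28 ℏ²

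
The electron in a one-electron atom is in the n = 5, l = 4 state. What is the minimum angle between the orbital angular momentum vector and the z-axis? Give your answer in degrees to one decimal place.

|L| = √(l(l+1)) ℏ = 2√5 ℏ.
The smallest angle corresponds to the largest L_z, i.e. m_l = l = 4, giving L_z = 4ℏ.
cos θ_min = 4/√20, so θ_min ≈ 26.6°.

θ_min ≈ 26.6°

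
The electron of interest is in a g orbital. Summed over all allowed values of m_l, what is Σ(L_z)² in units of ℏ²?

Σ(L_z)² = 60 ℏ²

For a g orbital, l = 4.
m_l ∈ {-4, -3, -2, -1, 0, 1, 2, 3, 4}.
Summing m² from −4 to 4: Σ m_l² = 60.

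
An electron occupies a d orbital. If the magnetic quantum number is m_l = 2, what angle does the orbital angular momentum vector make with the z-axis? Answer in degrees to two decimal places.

A d state has l = 2.
|L| = ℏ√(l(l+1)) = √6 ℏ.
L_z = m_l ℏ = 2ℏ.
cos θ = L_z/|L| = 2/√6, so θ ≈ 35.26°.

θ ≈ 35.26°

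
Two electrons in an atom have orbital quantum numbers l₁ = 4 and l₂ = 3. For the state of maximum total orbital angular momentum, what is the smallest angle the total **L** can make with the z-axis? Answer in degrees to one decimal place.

The total orbital quantum number L ranges from |l₁ − l₂| to l₁ + l₂ in integer steps.
L ∈ {1, 2, 3, 4, 5, 6, 7}.
The maximum is L = 7, with |L_tot| = ℏ√(7·8) = 2√14 ℏ.
The minimum angle with z is arccos(7/√56) ≈ 20.7°.

θ_min ≈ 20.7°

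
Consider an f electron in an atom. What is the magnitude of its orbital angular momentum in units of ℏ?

An f state has l = 3.
|L| = ℏ√(l(l+1)) = ℏ√(3·4) = 2√3 ℏ

|L| = 2√3 ℏ ≈ 3.464ℏ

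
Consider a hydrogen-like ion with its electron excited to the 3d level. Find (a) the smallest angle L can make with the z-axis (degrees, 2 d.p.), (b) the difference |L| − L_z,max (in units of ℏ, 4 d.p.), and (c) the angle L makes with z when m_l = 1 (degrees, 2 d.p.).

The 3d level has l = 2.
cos θ_min = 2/√6, so θ_min ≈ 35.26°.
|L| − L_z,max = (√6 − 2)ℏ ≈ 0.4495ℏ.
For m_l = 1: cos θ = 1/√6, θ ≈ 65.91°.

θ_min ≈ 35.26°; |L|−L_z,max ≈ 0.4495ℏ; θ(m_l=1) ≈ 65.91°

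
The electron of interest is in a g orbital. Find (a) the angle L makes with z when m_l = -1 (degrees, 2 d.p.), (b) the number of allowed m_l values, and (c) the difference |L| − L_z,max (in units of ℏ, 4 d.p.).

θ(m_l=-1) ≈ 102.92°; 9 values; |L|−L_z,max ≈ 0.4721ℏ

A g state has l = 4.
For m_l = -1: cos θ = -1/√20, θ ≈ 102.92°.
There are 2l+1 = 9 values of m_l.
|L| − L_z,max = (2√5 − 4)ℏ ≈ 0.4721ℏ.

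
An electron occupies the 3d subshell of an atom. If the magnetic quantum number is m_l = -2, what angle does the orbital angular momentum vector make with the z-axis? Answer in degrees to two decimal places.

θ ≈ 144.74°

The 3d subshell has l = 2.
|L|² = l(l+1)ℏ² = 6ℏ², so |L| = √6 ℏ.
L_z = m_l ℏ = −2ℏ.
cos θ = L_z/|L| = -2/√6, so θ ≈ 144.74°.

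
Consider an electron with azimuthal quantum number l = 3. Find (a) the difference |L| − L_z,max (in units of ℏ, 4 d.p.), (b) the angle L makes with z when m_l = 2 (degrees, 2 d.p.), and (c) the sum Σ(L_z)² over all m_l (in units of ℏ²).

|L| − L_z,max = (2√3 − 3)ℏ ≈ 0.4641ℏ.
For m_l = 2: cos θ = 2/√12, θ ≈ 54.74°.
Σ m_l² = 28, so Σ(L_z)² = 28 ℏ².

|L|−L_z,max ≈ 0.4641ℏ; θ(m_l=2) ≈ 54.74°; Σ(L_z)² = 28 ℏ²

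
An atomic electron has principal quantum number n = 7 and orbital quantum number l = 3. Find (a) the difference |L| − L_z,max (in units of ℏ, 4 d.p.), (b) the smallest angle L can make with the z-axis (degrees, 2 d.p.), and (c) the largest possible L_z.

|L|−L_z,max ≈ 0.4641ℏ; θ_min ≈ 30.00°; L_z,max = 3ℏ

|L| − L_z,max = (2√3 − 3)ℏ ≈ 0.4641ℏ.
cos θ_min = 3/√12, so θ_min ≈ 30.00°.
L_z,max = lℏ = 3ℏ.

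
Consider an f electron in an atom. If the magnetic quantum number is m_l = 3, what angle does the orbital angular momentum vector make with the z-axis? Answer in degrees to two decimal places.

An f state has l = 3.
|L| = √(l(l+1)) ℏ = 2√3 ℏ.
L_z = m_l ℏ = 3ℏ.
cos θ = L_z/|L| = 3/√12, so θ ≈ 30.00°.

θ ≈ 30.00°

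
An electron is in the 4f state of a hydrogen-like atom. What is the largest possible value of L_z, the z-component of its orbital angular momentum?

For 4f, l = 3.
L_z = m_l ℏ with m_l ∈ {−3, …, 3}; the maximum is m_l = 3.

L_z,max = 3ℏ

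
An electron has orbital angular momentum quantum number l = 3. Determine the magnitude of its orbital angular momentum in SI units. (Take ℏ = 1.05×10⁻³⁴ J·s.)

|L| = 3.64×10⁻³⁴ J·s

|L| = ℏ√(l(l+1)) = ℏ√(3·4) = 2√3 ℏ
Numerically, |L| = 3.464 × (1.05×10⁻³⁴ J·s) = 3.64×10⁻³⁴ J·s.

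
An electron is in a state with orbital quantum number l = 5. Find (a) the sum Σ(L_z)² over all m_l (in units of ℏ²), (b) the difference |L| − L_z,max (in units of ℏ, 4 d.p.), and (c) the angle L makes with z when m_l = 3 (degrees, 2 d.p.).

Σ(L_z)² = 110 ℏ²; |L|−L_z,max ≈ 0.4772ℏ; θ(m_l=3) ≈ 56.79°

Σ m_l² = 110, so Σ(L_z)² = 110 ℏ².
|L| − L_z,max = (√30 − 5)ℏ ≈ 0.4772ℏ.
For m_l = 3: cos θ = 3/√30, θ ≈ 56.79°.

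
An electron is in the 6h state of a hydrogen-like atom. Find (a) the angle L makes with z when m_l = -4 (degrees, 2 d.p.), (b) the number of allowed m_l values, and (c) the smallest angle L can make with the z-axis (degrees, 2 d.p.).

θ(m_l=-4) ≈ 136.91°; 11 values; θ_min ≈ 24.09°

For 6h, l = 5.
For m_l = -4: cos θ = -4/√30, θ ≈ 136.91°.
There are 2l+1 = 11 values of m_l.
cos θ_min = 5/√30, so θ_min ≈ 24.09°.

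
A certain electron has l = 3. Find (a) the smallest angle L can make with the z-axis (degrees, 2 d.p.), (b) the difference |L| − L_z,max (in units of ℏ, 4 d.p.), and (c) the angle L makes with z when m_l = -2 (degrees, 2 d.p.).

θ_min ≈ 30.00°; |L|−L_z,max ≈ 0.4641ℏ; θ(m_l=-2) ≈ 125.26°

cos θ_min = 3/√12, so θ_min ≈ 30.00°.
|L| − L_z,max = (2√3 − 3)ℏ ≈ 0.4641ℏ.
For m_l = -2: cos θ = -2/√12, θ ≈ 125.26°.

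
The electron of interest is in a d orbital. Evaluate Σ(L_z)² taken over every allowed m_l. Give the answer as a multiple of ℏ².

A d state has l = 2.
m_l runs from −2 to 2, i.e. {-2, -1, 0, 1, 2}.
Summing m² from −2 to 2: Σ m_l² = 10.

Σ(L_z)² = 10 ℏ²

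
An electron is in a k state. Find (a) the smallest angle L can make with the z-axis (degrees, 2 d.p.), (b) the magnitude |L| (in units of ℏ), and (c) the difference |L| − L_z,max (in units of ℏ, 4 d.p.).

θ_min ≈ 20.70°; |L| = 2√14 ℏ ≈ 7.483ℏ; |L|−L_z,max ≈ 0.4833ℏ

The letter k corresponds to l = 7.
cos θ_min = 7/√56, so θ_min ≈ 20.70°.
|L| = ℏ√(7·8) = 2√14 ℏ ≈ 7.483ℏ.
|L| − L_z,max = (2√14 − 7)ℏ ≈ 0.4833ℏ.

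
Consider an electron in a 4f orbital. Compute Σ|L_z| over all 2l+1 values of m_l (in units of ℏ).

4f means n = 4, l = 3.
m_l runs from −3 to 3, i.e. {-3, -2, -1, 0, 1, 2, 3}.
Σ|m_l| = 2·3(3+1)/2 = 12.

Σ|L_z| = 12 ℏ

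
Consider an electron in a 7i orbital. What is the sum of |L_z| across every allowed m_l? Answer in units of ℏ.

For 7i, l = 6.
m_l ∈ {-6, -5, -4, -3, -2, -1, 0, 1, 2, 3, 4, 5, 6}.
Σ|m_l| = 2·6(6+1)/2 = 42.

Σ|L_z| = 42 ℏ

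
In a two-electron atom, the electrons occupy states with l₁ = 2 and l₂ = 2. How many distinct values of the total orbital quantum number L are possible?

Angular momentum addition gives L = |l₁ − l₂|, …, l₁ + l₂.
L ∈ {0, 1, 2, 3, 4}.
That is 5 values.

5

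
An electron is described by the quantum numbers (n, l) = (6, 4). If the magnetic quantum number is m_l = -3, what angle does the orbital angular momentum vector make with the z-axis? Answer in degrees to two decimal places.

θ ≈ 132.13°

|L| = ℏ√(l(l+1)) = 2√5 ℏ.
L_z = m_l ℏ = −3ℏ.
cos θ = L_z/|L| = -3/√20, so θ ≈ 132.13°.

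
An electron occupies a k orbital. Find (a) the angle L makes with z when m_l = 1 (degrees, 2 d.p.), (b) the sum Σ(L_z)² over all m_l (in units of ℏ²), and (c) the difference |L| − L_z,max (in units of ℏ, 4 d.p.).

For a k orbital, l = 7.
For m_l = 1: cos θ = 1/√56, θ ≈ 82.32°.
Σ m_l² = 280, so Σ(L_z)² = 280 ℏ².
|L| − L_z,max = (2√14 − 7)ℏ ≈ 0.4833ℏ.

θ(m_l=1) ≈ 82.32°; Σ(L_z)² = 280 ℏ²; |L|−L_z,max ≈ 0.4833ℏ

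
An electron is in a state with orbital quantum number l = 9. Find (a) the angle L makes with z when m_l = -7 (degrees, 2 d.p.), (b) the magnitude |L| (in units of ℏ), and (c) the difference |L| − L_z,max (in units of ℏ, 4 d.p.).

For m_l = -7: cos θ = -7/√90, θ ≈ 137.55°.
|L| = ℏ√(9·10) = 3√10 ℏ ≈ 9.487ℏ.
|L| − L_z,max = (3√10 − 9)ℏ ≈ 0.4868ℏ.

θ(m_l=-7) ≈ 137.55°; |L| = 3√10 ℏ ≈ 9.487ℏ; |L|−L_z,max ≈ 0.4868ℏ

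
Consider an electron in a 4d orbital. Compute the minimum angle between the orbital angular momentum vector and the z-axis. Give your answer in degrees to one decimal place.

For 4d, l = 2.
|L| = ℏ√(l(l+1)) = √6 ℏ.
The smallest angle corresponds to the largest L_z, i.e. m_l = l = 2, giving L_z = 2ℏ.
cos θ_min = 2/√6, so θ_min ≈ 35.3°.

θ_min ≈ 35.3°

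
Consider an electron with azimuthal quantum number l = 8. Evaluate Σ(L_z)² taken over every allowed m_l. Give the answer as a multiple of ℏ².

Σ(L_z)² = 408 ℏ²

m_l runs from −8 to 8, i.e. {-8, -7, -6, -5, -4, -3, -2, -1, 0, 1, 2, 3, 4, 5, 6, 7, 8}.
Σ m_l² = 2·(1 + 4 + 9 + 16 + 25 + 36 + 49 + 64) = 408.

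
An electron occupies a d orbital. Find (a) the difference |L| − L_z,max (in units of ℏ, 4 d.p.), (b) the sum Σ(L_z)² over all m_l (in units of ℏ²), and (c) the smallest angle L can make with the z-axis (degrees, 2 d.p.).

The letter d corresponds to l = 2.
|L| − L_z,max = (√6 − 2)ℏ ≈ 0.4495ℏ.
Σ m_l² = 10, so Σ(L_z)² = 10 ℏ².
cos θ_min = 2/√6, so θ_min ≈ 35.26°.

|L|−L_z,max ≈ 0.4495ℏ; Σ(L_z)² = 10 ℏ²; θ_min ≈ 35.26°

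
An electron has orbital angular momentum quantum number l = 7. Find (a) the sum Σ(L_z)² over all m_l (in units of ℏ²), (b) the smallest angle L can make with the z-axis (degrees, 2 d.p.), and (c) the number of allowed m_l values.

Σ m_l² = 280, so Σ(L_z)² = 280 ℏ².
cos θ_min = 7/√56, so θ_min ≈ 20.70°.
There are 2l+1 = 15 values of m_l.

Σ(L_z)² = 280 ℏ²; θ_min ≈ 20.70°; 15 values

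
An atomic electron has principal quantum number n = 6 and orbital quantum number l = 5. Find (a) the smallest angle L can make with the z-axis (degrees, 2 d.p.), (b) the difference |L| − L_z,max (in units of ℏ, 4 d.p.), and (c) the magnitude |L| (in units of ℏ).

cos θ_min = 5/√30, so θ_min ≈ 24.09°.
|L| − L_z,max = (√30 − 5)ℏ ≈ 0.4772ℏ.
|L| = ℏ√(5·6) = √30 ℏ ≈ 5.477ℏ.

θ_min ≈ 24.09°; |L|−L_z,max ≈ 0.4772ℏ; |L| = √30 ℏ ≈ 5.477ℏ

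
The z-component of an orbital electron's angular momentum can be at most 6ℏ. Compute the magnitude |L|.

|L| = √42 ℏ ≈ 6.481ℏ

Since max m_l = l, l = 6.
|L| = ℏ√(l(l+1)) = √42 ℏ.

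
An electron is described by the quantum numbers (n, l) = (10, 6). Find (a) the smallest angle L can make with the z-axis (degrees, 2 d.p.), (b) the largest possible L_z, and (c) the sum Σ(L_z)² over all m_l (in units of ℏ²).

θ_min ≈ 22.21°; L_z,max = 6ℏ; Σ(L_z)² = 182 ℏ²

cos θ_min = 6/√42, so θ_min ≈ 22.21°.
L_z,max = lℏ = 6ℏ.
Σ m_l² = 182, so Σ(L_z)² = 182 ℏ².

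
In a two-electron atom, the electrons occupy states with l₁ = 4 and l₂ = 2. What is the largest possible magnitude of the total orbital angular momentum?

|L_tot|_max = √42 ℏ ≈ 6.481ℏ

L runs from |4 − 2| = 2 to 4 + 2 = 6.
So L can be 2, 3, 4, 5, 6.
The largest magnitude corresponds to L = 6: |L_tot| = ℏ√(6·7) = √42 ℏ.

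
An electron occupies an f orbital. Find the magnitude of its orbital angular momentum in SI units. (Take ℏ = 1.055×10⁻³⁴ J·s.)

For an f orbital, l = 3.
|L| = ℏ√(l(l+1)) = ℏ√(3·4) = 2√3 ℏ
Numerically, |L| = 3.464 × (1.055×10⁻³⁴ J·s) = 3.655×10⁻³⁴ J·s.

|L| = 3.655×10⁻³⁴ J·s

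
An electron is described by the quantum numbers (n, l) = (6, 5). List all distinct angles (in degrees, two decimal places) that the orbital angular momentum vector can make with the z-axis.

|L| = √(l(l+1)) ℏ = √30 ℏ.
cos θ = m_l/√30 for each m_l ∈ {-5, -4, -3, -2, -1, 0, 1, 2, 3, 4, 5}.

θ ∈ {24.09°, 43.09°, 56.79°, 68.58°, 79.48°, 90.00°, 100.52°, 111.42°, 123.21°, 136.91°, 155.91°}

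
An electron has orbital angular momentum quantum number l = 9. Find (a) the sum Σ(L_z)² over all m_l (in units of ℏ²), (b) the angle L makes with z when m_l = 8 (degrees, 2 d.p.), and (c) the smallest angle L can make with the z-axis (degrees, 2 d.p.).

Σ m_l² = 570, so Σ(L_z)² = 570 ℏ².
For m_l = 8: cos θ = 8/√90, θ ≈ 32.51°.
cos θ_min = 9/√90, so θ_min ≈ 18.43°.

Σ(L_z)² = 570 ℏ²; θ(m_l=8) ≈ 32.51°; θ_min ≈ 18.43°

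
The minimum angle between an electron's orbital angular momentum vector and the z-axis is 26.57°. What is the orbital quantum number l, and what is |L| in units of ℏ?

cos θ_min = l/√(l(l+1)) = √(l/(l+1)), so l/(l+1) = cos²(26.57°) = 0.7999.
Thus l = 0.7999/(1 − 0.7999) ≈ 4.
Then |L| = ℏ√(4·5) = 2√5 ℏ.

l = 4, |L| = 2√5 ℏ ≈ 4.472ℏ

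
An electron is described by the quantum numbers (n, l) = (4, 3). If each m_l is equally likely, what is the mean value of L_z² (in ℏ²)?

⟨L_z²⟩ = 4 ℏ²

m_l ∈ {-3, -2, -1, 0, 1, 2, 3}.
⟨L_z²⟩ = ℏ²·(Σ m_l²)/(2l+1) = ℏ²·28/7 = 4ℏ².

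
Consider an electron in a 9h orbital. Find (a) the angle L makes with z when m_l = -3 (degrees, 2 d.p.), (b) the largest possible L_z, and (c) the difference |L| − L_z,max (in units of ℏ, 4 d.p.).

θ(m_l=-3) ≈ 123.21°; L_z,max = 5ℏ; |L|−L_z,max ≈ 0.4772ℏ

The 9h subshell has l = 5.
For m_l = -3: cos θ = -3/√30, θ ≈ 123.21°.
L_z,max = lℏ = 5ℏ.
|L| − L_z,max = (√30 − 5)ℏ ≈ 0.4772ℏ.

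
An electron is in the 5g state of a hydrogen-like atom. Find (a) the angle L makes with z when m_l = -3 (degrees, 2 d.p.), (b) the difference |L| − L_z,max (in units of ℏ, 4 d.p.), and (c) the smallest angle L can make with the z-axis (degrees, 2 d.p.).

5g means n = 5, l = 4.
For m_l = -3: cos θ = -3/√20, θ ≈ 132.13°.
|L| − L_z,max = (2√5 − 4)ℏ ≈ 0.4721ℏ.
cos θ_min = 4/√20, so θ_min ≈ 26.57°.

θ(m_l=-3) ≈ 132.13°; |L|−L_z,max ≈ 0.4721ℏ; θ_min ≈ 26.57°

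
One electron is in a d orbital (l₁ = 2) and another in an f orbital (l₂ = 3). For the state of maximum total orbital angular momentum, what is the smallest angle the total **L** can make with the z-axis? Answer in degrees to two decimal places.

θ_min ≈ 24.09°

The total orbital quantum number L ranges from |l₁ − l₂| to l₁ + l₂ in integer steps.
So L can be 1, 2, 3, 4, 5.
The maximum is L = 5, with |L_tot| = ℏ√(5·6) = √30 ℏ.
The minimum angle with z is arccos(5/√30) ≈ 24.09°.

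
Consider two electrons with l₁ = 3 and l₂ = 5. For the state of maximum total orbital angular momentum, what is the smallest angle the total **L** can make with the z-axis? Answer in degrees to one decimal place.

The total orbital quantum number L ranges from |l₁ − l₂| to l₁ + l₂ in integer steps.
Allowed values: L = 2, 3, 4, 5, 6, 7, 8.
The maximum is L = 8, with |L_tot| = ℏ√(8·9) = 6√2 ℏ.
The minimum angle with z is arccos(8/√72) ≈ 19.5°.

θ_min ≈ 19.5°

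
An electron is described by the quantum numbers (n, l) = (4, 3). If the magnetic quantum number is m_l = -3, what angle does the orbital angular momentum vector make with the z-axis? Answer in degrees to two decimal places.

θ ≈ 150.00°

|L| = ℏ√(l(l+1)) = 2√3 ℏ.
L_z = m_l ℏ = −3ℏ.
cos θ = L_z/|L| = -3/√12, so θ ≈ 150.00°.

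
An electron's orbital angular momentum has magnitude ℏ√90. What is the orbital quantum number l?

Since |L|² = l(l+1)ℏ², l(l+1) = 90.
l² + l − 90 = 0 ⇒ l = 9.

l = 9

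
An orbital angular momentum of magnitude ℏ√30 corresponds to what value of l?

l = 5

(|L|/ℏ)² = l(l+1) = 30.
l² + l − 30 = 0 ⇒ l = 5.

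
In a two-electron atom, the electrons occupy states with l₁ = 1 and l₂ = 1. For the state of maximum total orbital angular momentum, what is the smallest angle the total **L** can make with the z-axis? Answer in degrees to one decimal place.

θ_min ≈ 35.3°

The total orbital quantum number L ranges from |l₁ − l₂| to l₁ + l₂ in integer steps.
So L can be 0, 1, 2.
The maximum is L = 2, with |L_tot| = ℏ√(2·3) = √6 ℏ.
The minimum angle with z is arccos(2/√6) ≈ 35.3°.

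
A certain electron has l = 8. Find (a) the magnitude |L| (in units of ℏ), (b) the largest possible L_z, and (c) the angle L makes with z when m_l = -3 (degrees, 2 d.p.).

|L| = 6√2 ℏ ≈ 8.485ℏ; L_z,max = 8ℏ; θ(m_l=-3) ≈ 110.70°

|L| = ℏ√(8·9) = 6√2 ℏ ≈ 8.485ℏ.
L_z,max = lℏ = 8ℏ.
For m_l = -3: cos θ = -3/√72, θ ≈ 110.70°.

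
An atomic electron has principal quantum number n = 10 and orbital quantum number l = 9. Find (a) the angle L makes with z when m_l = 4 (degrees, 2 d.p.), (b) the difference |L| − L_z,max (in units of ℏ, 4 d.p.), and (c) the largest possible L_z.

For m_l = 4: cos θ = 4/√90, θ ≈ 65.06°.
|L| − L_z,max = (3√10 − 9)ℏ ≈ 0.4868ℏ.
L_z,max = lℏ = 9ℏ.

θ(m_l=4) ≈ 65.06°; |L|−L_z,max ≈ 0.4868ℏ; L_z,max = 9ℏ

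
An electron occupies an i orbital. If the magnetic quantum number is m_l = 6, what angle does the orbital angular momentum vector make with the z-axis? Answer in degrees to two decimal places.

θ ≈ 22.21°

An i state has l = 6.
|L| = ℏ√(l(l+1)) = √42 ℏ.
L_z = m_l ℏ = 6ℏ.
cos θ = L_z/|L| = 6/√42, so θ ≈ 22.21°.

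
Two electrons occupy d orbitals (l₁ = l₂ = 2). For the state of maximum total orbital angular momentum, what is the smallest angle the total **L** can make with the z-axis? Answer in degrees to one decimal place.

θ_min ≈ 26.6°

L runs from |2 − 2| = 0 to 2 + 2 = 4.
So L can be 0, 1, 2, 3, 4.
The maximum is L = 4, with |L_tot| = ℏ√(4·5) = 2√5 ℏ.
The minimum angle with z is arccos(4/√20) ≈ 26.6°.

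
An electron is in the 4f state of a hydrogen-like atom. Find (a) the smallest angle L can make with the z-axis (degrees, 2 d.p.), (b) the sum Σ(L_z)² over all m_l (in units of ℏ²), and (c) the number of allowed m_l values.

θ_min ≈ 30.00°; Σ(L_z)² = 28 ℏ²; 7 values

For 4f, l = 3.
cos θ_min = 3/√12, so θ_min ≈ 30.00°.
Σ m_l² = 28, so Σ(L_z)² = 28 ℏ².
There are 2l+1 = 7 values of m_l.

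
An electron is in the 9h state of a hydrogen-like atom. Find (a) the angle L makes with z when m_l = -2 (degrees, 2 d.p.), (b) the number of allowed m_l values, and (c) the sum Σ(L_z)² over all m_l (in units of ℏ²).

9h means n = 9, l = 5.
For m_l = -2: cos θ = -2/√30, θ ≈ 111.42°.
There are 2l+1 = 11 values of m_l.
Σ m_l² = 110, so Σ(L_z)² = 110 ℏ².

θ(m_l=-2) ≈ 111.42°; 11 values; Σ(L_z)² = 110 ℏ²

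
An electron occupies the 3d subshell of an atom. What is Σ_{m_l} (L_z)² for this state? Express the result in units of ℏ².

Σ(L_z)² = 10 ℏ²

The 3d subshell has l = 2.
The allowed m_l values are -2, -1, 0, 1, 2.
Σ m_l² = 2·(1 + 4) = 10.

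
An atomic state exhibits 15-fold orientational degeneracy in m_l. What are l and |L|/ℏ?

Since there are 2l+1 = 15 values of m_l, l = 7.
Then |L| = √(l(l+1)) ℏ = 2√14 ℏ.

l = 7, |L| = 2√14 ℏ ≈ 7.483ℏ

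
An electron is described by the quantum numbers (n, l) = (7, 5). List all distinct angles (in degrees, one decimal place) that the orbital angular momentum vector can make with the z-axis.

|L| = √(l(l+1)) ℏ = √30 ℏ.
cos θ = m_l/√30 for each m_l ∈ {-5, -4, -3, -2, -1, 0, 1, 2, 3, 4, 5}.

θ ∈ {24.1°, 43.1°, 56.8°, 68.6°, 79.5°, 90.0°, 100.5°, 111.4°, 123.2°, 136.9°, 155.9°}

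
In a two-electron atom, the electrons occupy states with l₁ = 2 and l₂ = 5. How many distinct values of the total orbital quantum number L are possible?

L runs from |2 − 5| = 3 to 2 + 5 = 7.
L ∈ {3, 4, 5, 6, 7}.
That is 5 values.

5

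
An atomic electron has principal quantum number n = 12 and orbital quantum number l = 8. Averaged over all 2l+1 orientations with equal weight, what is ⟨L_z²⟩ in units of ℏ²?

m_l ∈ {-8, -7, -6, -5, -4, -3, -2, -1, 0, 1, 2, 3, 4, 5, 6, 7, 8}.
Average of L_z² over 17 states: 408/17 ℏ² = 24 ℏ².

⟨L_z²⟩ = 24 ℏ²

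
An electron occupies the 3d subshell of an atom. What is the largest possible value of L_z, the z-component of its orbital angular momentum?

3d means n = 3, l = 2.
L_z = m_l ℏ with m_l ∈ {−2, …, 2}; the maximum is m_l = 2.

L_z,max = 2ℏ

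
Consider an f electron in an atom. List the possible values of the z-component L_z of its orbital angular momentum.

An f state has l = 3.
L_z = m_l ℏ with m_l ranging from −l to +l in integer steps.
For l = 3: m_l ∈ {-3, -2, -1, 0, 1, 2, 3}.

L_z ∈ {−3ℏ, −2ℏ, −ℏ, 0, ℏ, 2ℏ, 3ℏ}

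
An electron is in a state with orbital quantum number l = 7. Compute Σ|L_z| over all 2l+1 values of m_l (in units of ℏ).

m_l ∈ {-7, -6, -5, -4, -3, -2, -1, 0, 1, 2, 3, 4, 5, 6, 7}.
Σ|m_l| = 2(1+2+…+7) = 56.

Σ|L_z| = 56 ℏ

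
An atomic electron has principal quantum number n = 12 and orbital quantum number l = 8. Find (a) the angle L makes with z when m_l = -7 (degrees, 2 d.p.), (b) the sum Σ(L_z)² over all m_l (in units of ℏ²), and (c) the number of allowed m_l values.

For m_l = -7: cos θ = -7/√72, θ ≈ 145.58°.
Σ m_l² = 408, so Σ(L_z)² = 408 ℏ².
There are 2l+1 = 17 values of m_l.

θ(m_l=-7) ≈ 145.58°; Σ(L_z)² = 408 ℏ²; 17 values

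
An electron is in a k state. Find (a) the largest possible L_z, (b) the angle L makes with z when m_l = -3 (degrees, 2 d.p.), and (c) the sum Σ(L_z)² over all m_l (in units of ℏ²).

L_z,max = 7ℏ; θ(m_l=-3) ≈ 113.63°; Σ(L_z)² = 280 ℏ²

A k state has l = 7.
L_z,max = lℏ = 7ℏ.
For m_l = -3: cos θ = -3/√56, θ ≈ 113.63°.
Σ m_l² = 280, so Σ(L_z)² = 280 ℏ².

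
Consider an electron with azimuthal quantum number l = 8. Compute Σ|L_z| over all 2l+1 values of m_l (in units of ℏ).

Σ|L_z| = 72 ℏ

The allowed m_l values are -8, -7, -6, -5, -4, -3, -2, -1, 0, 1, 2, 3, 4, 5, 6, 7, 8.
Σ|m_l| = 2(1+2+…+8) = 72.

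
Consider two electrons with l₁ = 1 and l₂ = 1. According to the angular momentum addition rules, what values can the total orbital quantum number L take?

L = 0, 1, 2

Angular momentum addition gives L = |l₁ − l₂|, …, l₁ + l₂.
So L can be 0, 1, 2.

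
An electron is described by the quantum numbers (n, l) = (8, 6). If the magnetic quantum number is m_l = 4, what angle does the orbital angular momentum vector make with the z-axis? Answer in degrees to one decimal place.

|L| = ℏ√(l(l+1)) = √42 ℏ.
L_z = m_l ℏ = 4ℏ.
cos θ = L_z/|L| = 4/√42, so θ ≈ 51.9°.

θ ≈ 51.9°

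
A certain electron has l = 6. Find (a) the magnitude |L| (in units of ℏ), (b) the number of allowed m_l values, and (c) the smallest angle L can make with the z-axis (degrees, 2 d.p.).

|L| = √42 ℏ ≈ 6.481ℏ; 13 values; θ_min ≈ 22.21°

|L| = ℏ√(6·7) = √42 ℏ ≈ 6.481ℏ.
There are 2l+1 = 13 values of m_l.
cos θ_min = 6/√42, so θ_min ≈ 22.21°.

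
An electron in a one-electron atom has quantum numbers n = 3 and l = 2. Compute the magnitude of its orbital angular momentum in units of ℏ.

|L| = √6 ℏ ≈ 2.449ℏ

|L| = ℏ√(l(l+1)) = ℏ√(2·3) = √6 ℏ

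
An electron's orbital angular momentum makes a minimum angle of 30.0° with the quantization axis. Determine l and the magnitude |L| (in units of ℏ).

l = 3, |L| = 2√3 ℏ ≈ 3.464ℏ

cos²θ_min = l/(l+1) = 0.7500.
Thus l = 0.7500/(1 − 0.7500) ≈ 3.
Then |L| = ℏ√(3·4) = 2√3 ℏ.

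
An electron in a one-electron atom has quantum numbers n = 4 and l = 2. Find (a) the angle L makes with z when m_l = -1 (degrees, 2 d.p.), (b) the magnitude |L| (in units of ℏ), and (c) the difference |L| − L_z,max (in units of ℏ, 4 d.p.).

θ(m_l=-1) ≈ 114.09°; |L| = √6 ℏ ≈ 2.449ℏ; |L|−L_z,max ≈ 0.4495ℏ

For m_l = -1: cos θ = -1/√6, θ ≈ 114.09°.
|L| = ℏ√(2·3) = √6 ℏ ≈ 2.449ℏ.
|L| − L_z,max = (√6 − 2)ℏ ≈ 0.4495ℏ.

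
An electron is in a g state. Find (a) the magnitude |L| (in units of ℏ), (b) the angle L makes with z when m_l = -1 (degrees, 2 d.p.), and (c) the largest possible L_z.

A g state has l = 4.
|L| = ℏ√(4·5) = 2√5 ℏ ≈ 4.472ℏ.
For m_l = -1: cos θ = -1/√20, θ ≈ 102.92°.
L_z,max = lℏ = 4ℏ.

|L| = 2√5 ℏ ≈ 4.472ℏ; θ(m_l=-1) ≈ 102.92°; L_z,max = 4ℏ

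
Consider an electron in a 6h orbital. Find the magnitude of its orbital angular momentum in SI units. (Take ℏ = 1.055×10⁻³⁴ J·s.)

For 6h, l = 5.
|L| = ℏ√(l(l+1)) = ℏ√(5·6) = √30 ℏ
Numerically, |L| = 5.477 × (1.055×10⁻³⁴ J·s) = 5.778×10⁻³⁴ J·s.

|L| = 5.778×10⁻³⁴ J·s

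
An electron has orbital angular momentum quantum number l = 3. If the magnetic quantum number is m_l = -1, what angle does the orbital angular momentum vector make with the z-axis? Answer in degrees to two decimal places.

θ ≈ 106.78°

|L| = √(l(l+1)) ℏ = 2√3 ℏ.
L_z = m_l ℏ = −1ℏ.
cos θ = L_z/|L| = -1/√12, so θ ≈ 106.78°.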